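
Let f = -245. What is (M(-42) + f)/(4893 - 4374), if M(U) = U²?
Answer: 1519/519 ≈ 2.9268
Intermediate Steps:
(M(-42) + f)/(4893 - 4374) = ((-42)² - 245)/(4893 - 4374) = (1764 - 245)/519 = 1519*(1/519) = 1519/519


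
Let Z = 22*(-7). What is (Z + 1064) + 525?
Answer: 1435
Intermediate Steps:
Z = -154
(Z + 1064) + 525 = (-154 + 1064) + 525 = 910 + 525 = 1435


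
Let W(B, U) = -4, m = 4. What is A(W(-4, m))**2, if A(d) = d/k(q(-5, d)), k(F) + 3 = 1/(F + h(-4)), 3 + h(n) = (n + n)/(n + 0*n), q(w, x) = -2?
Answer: 36/25 ≈ 1.4400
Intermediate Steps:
h(n) = -1 (h(n) = -3 + (n + n)/(n + 0*n) = -3 + (2*n)/(n + 0) = -3 + (2*n)/n = -3 + 2 = -1)
k(F) = -3 + 1/(-1 + F) (k(F) = -3 + 1/(F - 1) = -3 + 1/(-1 + F))
A(d) = -3*d/10 (A(d) = d/(((4 - 3*(-2))/(-1 - 2))) = d/(((4 + 6)/(-3))) = d/((-1/3*10)) = d/(-10/3) = d*(-3/10) = -3*d/10)
A(W(-4, m))**2 = (-3/10*(-4))**2 = (6/5)**2 = 36/25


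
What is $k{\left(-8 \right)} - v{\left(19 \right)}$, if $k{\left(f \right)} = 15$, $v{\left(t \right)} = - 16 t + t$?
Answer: $300$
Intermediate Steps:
$v{\left(t \right)} = - 15 t$
$k{\left(-8 \right)} - v{\left(19 \right)} = 15 - \left(-15\right) 19 = 15 - -285 = 15 + 285 = 300$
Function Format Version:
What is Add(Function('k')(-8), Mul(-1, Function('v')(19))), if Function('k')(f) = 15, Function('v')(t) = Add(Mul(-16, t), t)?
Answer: 300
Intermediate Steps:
Function('v')(t) = Mul(-15, t)
Add(Function('k')(-8), Mul(-1, Function('v')(19))) = Add(15, Mul(-1, Mul(-15, 19))) = Add(15, Mul(-1, -285)) = Add(15, 285) = 300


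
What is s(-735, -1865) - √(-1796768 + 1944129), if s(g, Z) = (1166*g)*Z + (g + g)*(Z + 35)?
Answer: 1601013750 - √147361 ≈ 1.6010e+9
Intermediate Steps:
s(g, Z) = 2*g*(35 + Z) + 1166*Z*g (s(g, Z) = 1166*Z*g + (2*g)*(35 + Z) = 1166*Z*g + 2*g*(35 + Z) = 2*g*(35 + Z) + 1166*Z*g)
s(-735, -1865) - √(-1796768 + 1944129) = 2*(-735)*(35 + 584*(-1865)) - √(-1796768 + 1944129) = 2*(-735)*(35 - 1089160) - √147361 = 2*(-735)*(-1089125) - √147361 = 1601013750 - √147361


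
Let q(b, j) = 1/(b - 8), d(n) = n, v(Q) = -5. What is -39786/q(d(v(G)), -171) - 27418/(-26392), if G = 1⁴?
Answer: 6825222437/13196 ≈ 5.1722e+5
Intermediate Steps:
G = 1
q(b, j) = 1/(-8 + b)
-39786/q(d(v(G)), -171) - 27418/(-26392) = -39786/(1/(-8 - 5)) - 27418/(-26392) = -39786/(1/(-13)) - 27418*(-1/26392) = -39786/(-1/13) + 13709/13196 = -39786*(-13) + 13709/13196 = 517218 + 13709/13196 = 6825222437/13196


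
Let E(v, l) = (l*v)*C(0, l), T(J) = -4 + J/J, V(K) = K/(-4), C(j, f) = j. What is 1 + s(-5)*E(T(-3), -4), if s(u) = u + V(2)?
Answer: 1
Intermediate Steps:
V(K) = -K/4 (V(K) = K*(-¼) = -K/4)
T(J) = -3 (T(J) = -4 + 1 = -3)
E(v, l) = 0 (E(v, l) = (l*v)*0 = 0)
s(u) = -½ + u (s(u) = u - ¼*2 = u - ½ = -½ + u)
1 + s(-5)*E(T(-3), -4) = 1 + (-½ - 5)*0 = 1 - 11/2*0 = 1 + 0 = 1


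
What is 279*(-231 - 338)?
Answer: -158751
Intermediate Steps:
279*(-231 - 338) = 279*(-569) = -158751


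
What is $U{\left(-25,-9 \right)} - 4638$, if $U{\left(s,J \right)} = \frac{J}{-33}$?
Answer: $- \frac{51015}{11} \approx -4637.7$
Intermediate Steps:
$U{\left(s,J \right)} = - \frac{J}{33}$ ($U{\left(s,J \right)} = J \left(- \frac{1}{33}\right) = - \frac{J}{33}$)
$U{\left(-25,-9 \right)} - 4638 = \left(- \frac{1}{33}\right) \left(-9\right) - 4638 = \frac{3}{11} - 4638 = - \frac{51015}{11}$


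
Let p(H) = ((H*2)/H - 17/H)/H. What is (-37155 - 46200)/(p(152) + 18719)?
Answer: -1925833920/432484063 ≈ -4.4530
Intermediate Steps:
p(H) = (2 - 17/H)/H (p(H) = ((2*H)/H - 17/H)/H = (2 - 17/H)/H)
(-37155 - 46200)/(p(152) + 18719) = (-37155 - 46200)/((-17 + 2*152)/152**2 + 18719) = -83355/((-17 + 304)/23104 + 18719) = -83355/((1/23104)*287 + 18719) = -83355/(287/23104 + 18719) = -83355/432484063/23104 = -83355*23104/432484063 = -1925833920/432484063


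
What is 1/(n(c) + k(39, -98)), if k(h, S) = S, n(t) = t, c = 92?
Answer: -⅙ ≈ -0.16667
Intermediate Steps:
1/(n(c) + k(39, -98)) = 1/(92 - 98) = 1/(-6) = -⅙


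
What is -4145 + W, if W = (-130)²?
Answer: 12755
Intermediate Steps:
W = 16900
-4145 + W = -4145 + 16900 = 12755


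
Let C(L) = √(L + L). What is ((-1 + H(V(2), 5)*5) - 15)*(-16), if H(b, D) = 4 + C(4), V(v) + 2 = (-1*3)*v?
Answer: -64 - 160*√2 ≈ -290.27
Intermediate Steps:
C(L) = √2*√L (C(L) = √(2*L) = √2*√L)
V(v) = -2 - 3*v (V(v) = -2 + (-1*3)*v = -2 - 3*v)
H(b, D) = 4 + 2*√2 (H(b, D) = 4 + √2*√4 = 4 + √2*2 = 4 + 2*√2)
((-1 + H(V(2), 5)*5) - 15)*(-16) = ((-1 + (4 + 2*√2)*5) - 15)*(-16) = ((-1 + (20 + 10*√2)) - 15)*(-16) = ((19 + 10*√2) - 15)*(-16) = (4 + 10*√2)*(-16) = -64 - 160*√2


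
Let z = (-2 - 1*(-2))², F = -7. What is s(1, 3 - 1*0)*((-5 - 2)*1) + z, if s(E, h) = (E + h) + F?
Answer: 21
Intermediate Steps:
s(E, h) = -7 + E + h (s(E, h) = (E + h) - 7 = -7 + E + h)
z = 0 (z = (-2 + 2)² = 0² = 0)
s(1, 3 - 1*0)*((-5 - 2)*1) + z = (-7 + 1 + (3 - 1*0))*((-5 - 2)*1) + 0 = (-7 + 1 + (3 + 0))*(-7*1) + 0 = (-7 + 1 + 3)*(-7) + 0 = -3*(-7) + 0 = 21 + 0 = 21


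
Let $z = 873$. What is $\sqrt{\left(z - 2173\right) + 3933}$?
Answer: $\sqrt{2633} \approx 51.313$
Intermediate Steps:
$\sqrt{\left(z - 2173\right) + 3933} = \sqrt{\left(873 - 2173\right) + 3933} = \sqrt{-1300 + 3933} = \sqrt{2633}$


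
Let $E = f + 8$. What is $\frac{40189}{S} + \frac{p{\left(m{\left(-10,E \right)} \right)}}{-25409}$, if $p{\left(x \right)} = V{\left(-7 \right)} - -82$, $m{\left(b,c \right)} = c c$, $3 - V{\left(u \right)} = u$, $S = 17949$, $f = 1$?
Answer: $\frac{1019510993}{456066141} \approx 2.2354$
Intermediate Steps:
$V{\left(u \right)} = 3 - u$
$E = 9$ ($E = 1 + 8 = 9$)
$m{\left(b,c \right)} = c^{2}$
$p{\left(x \right)} = 92$ ($p{\left(x \right)} = \left(3 - -7\right) - -82 = \left(3 + 7\right) + 82 = 10 + 82 = 92$)
$\frac{40189}{S} + \frac{p{\left(m{\left(-10,E \right)} \right)}}{-25409} = \frac{40189}{17949} + \frac{92}{-25409} = 40189 \cdot \frac{1}{17949} + 92 \left(- \frac{1}{25409}\right) = \frac{40189}{17949} - \frac{92}{25409} = \frac{1019510993}{456066141}$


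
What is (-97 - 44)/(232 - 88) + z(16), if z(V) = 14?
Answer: 625/48 ≈ 13.021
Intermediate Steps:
(-97 - 44)/(232 - 88) + z(16) = (-97 - 44)/(232 - 88) + 14 = -141/144 + 14 = -141*1/144 + 14 = -47/48 + 14 = 625/48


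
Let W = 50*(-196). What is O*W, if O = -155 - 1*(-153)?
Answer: 19600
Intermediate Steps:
W = -9800
O = -2 (O = -155 + 153 = -2)
O*W = -2*(-9800) = 19600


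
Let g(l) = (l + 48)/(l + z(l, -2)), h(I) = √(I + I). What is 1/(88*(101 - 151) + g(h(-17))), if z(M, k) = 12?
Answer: (-√34 + 12*I)/(-52752*I + 4399*√34) ≈ -0.00022745 + 6.1009e-8*I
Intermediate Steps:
h(I) = √2*√I (h(I) = √(2*I) = √2*√I)
g(l) = (48 + l)/(12 + l) (g(l) = (l + 48)/(l + 12) = (48 + l)/(12 + l))
1/(88*(101 - 151) + g(h(-17))) = 1/(88*(101 - 151) + (48 + √2*√(-17))/(12 + √2*√(-17))) = 1/(88*(-50) + (48 + √2*(I*√17))/(12 + √2*(I*√17))) = 1/(-4400 + (48 + I*√34)/(12 + I*√34))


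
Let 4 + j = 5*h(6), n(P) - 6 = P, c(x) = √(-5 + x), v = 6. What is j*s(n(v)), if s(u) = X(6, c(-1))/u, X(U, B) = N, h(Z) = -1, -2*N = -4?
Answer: -3/2 ≈ -1.5000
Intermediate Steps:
N = 2 (N = -½*(-4) = 2)
n(P) = 6 + P
X(U, B) = 2
s(u) = 2/u
j = -9 (j = -4 + 5*(-1) = -4 - 5 = -9)
j*s(n(v)) = -18/(6 + 6) = -18/12 = -9*⅙ = -3/2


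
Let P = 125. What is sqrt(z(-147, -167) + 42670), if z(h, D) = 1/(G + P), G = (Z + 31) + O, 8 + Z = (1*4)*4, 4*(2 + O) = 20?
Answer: sqrt(1190023797)/167 ≈ 206.57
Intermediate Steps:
O = 3 (O = -2 + (1/4)*20 = -2 + 5 = 3)
Z = 8 (Z = -8 + (1*4)*4 = -8 + 4*4 = -8 + 16 = 8)
G = 42 (G = (8 + 31) + 3 = 39 + 3 = 42)
z(h, D) = 1/167 (z(h, D) = 1/(42 + 125) = 1/167)
sqrt(z(-147, -167) + 42670) = sqrt(1/167 + 42670) = sqrt(7125891/167) = sqrt(1190023797)/167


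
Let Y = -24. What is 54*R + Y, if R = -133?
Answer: -7206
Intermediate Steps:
54*R + Y = 54*(-133) - 24 = -7182 - 24 = -7206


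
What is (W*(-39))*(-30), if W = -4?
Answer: -4680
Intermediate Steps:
(W*(-39))*(-30) = -4*(-39)*(-30) = 156*(-30) = -4680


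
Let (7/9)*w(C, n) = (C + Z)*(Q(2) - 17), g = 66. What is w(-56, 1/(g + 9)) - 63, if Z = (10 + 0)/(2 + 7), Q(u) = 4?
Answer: 5981/7 ≈ 854.43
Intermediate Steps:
Z = 10/9 ≈ 1.1111
w(C, n) = -130/7 - 117*C/7 (w(C, n) = 9*((C + 10/9)*(4 - 17))/7 = 9*((10/9 + C)*(-13))/7 = 9*(-130/9 - 13*C)/7 = -130/7 - 117*C/7)
w(-56, 1/(g + 9)) - 63 = (-130/7 - 117/7*(-56)) - 63 = (-130/7 + 936) - 63 = 6422/7 - 63 = 5981/7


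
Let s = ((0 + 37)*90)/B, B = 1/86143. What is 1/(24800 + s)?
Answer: 1/286880990 ≈ 3.4858e-9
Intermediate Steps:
B = 1/86143 ≈ 1.1609e-5
s = 286856190 (s = ((0 + 37)*90)/(1/86143) = (37*90)*86143 = 3330*86143 = 286856190)
1/(24800 + s) = 1/(24800 + 286856190) = 1/286880990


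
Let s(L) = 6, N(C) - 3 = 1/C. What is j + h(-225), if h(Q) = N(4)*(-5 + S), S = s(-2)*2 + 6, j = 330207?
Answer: 1320997/4 ≈ 3.3025e+5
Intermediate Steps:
N(C) = 3 + 1/C
S = 18 (S = 6*2 + 6 = 12 + 6 = 18)
h(Q) = 169/4 (h(Q) = (3 + 1/4)*(-5 + 18) = (3 + ¼)*13 = (13/4)*13 = 169/4)
j + h(-225) = 330207 + 169/4 = 1320997/4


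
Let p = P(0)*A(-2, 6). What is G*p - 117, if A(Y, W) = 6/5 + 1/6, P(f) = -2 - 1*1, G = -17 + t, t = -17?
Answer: 112/5 ≈ 22.400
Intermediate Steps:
G = -34 (G = -17 - 17 = -34)
P(f) = -3 (P(f) = -2 - 1 = -3)
A(Y, W) = 41/30 (A(Y, W) = 6*(⅕) + 1*(⅙) = 6/5 + ⅙ = 41/30)
p = -41/10 (p = -3*41/30 = -41/10 ≈ -4.1000)
G*p - 117 = -34*(-41/10) - 117 = 697/5 - 117 = 112/5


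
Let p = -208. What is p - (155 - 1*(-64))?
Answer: -427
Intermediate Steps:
p - (155 - 1*(-64)) = -208 - (155 - 1*(-64)) = -208 - (155 + 64) = -208 - 1*219 = -208 - 219 = -427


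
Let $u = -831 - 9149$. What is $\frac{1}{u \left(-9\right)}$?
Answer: $\frac{1}{89820} \approx 1.1133 \cdot 10^{-5}$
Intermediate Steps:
$u = -9980$ ($u = -831 - 9149 = -9980$)
$\frac{1}{u \left(-9\right)} = \frac{1}{\left(-9980\right) \left(-9\right)} = \frac{1}{89820}$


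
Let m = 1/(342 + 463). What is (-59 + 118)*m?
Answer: 59/805 ≈ 0.073292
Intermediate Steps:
m = 1/805 ≈ 0.0012422
(-59 + 118)*m = (-59 + 118)*(1/805) = 59*(1/805) = 59/805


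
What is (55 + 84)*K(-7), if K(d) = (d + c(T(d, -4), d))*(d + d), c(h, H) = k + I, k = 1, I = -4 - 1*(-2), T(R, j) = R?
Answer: 15568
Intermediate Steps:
I = -2 (I = -4 + 2 = -2)
c(h, H) = -1 (c(h, H) = 1 - 2 = -1)
K(d) = 2*d*(-1 + d) (K(d) = (d - 1)*(d + d) = (-1 + d)*(2*d) = 2*d*(-1 + d))
(55 + 84)*K(-7) = (55 + 84)*(2*(-7)*(-1 - 7)) = 139*(2*(-7)*(-8)) = 139*112 = 15568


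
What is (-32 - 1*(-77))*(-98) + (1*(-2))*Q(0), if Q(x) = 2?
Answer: -4414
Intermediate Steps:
(-32 - 1*(-77))*(-98) + (1*(-2))*Q(0) = (-32 - 1*(-77))*(-98) + (1*(-2))*2 = (-32 + 77)*(-98) - 2*2 = 45*(-98) - 4 = -4410 - 4 = -4414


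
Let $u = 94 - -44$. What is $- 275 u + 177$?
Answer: $-37773$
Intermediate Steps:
$u = 138$ ($u = 94 + 44 = 138$)
$- 275 u + 177 = \left(-275\right) 138 + 177 = -37950 + 177 = -37773$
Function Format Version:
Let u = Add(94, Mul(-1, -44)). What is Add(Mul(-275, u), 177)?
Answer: -37773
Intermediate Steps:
u = 138 (u = Add(94, 44) = 138)
Add(Mul(-275, u), 177) = Add(Mul(-275, 138), 177) = Add(-37950, 177) = -37773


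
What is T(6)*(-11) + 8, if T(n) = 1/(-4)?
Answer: 43/4 ≈ 10.750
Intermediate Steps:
T(n) = -¼
T(6)*(-11) + 8 = -¼*(-11) + 8 = 11/4 + 8 = 43/4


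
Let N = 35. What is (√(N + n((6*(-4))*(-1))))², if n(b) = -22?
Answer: 13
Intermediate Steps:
(√(N + n((6*(-4))*(-1))))² = (√(35 - 22))² = (√13)² = 13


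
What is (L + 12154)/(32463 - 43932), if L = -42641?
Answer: 30487/11469 ≈ 2.6582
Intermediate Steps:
(L + 12154)/(32463 - 43932) = (-42641 + 12154)/(32463 - 43932) = -30487/(-11469) = -30487*(-1/11469) = 30487/11469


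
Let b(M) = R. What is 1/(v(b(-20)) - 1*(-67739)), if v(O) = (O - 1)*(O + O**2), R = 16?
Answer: 1/71819 ≈ 1.3924e-5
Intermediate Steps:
b(M) = 16
v(O) = (-1 + O)*(O + O**2)
1/(v(b(-20)) - 1*(-67739)) = 1/((16**3 - 1*16) - 1*(-67739)) = 1/((4096 - 16) + 67739) = 1/(4080 + 67739) = 1/71819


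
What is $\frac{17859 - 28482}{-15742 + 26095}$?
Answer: $- \frac{3541}{3451} \approx -1.0261$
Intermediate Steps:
$\frac{17859 - 28482}{-15742 + 26095} = - \frac{10623}{10353} = \left(-10623\right) \frac{1}{10353} = - \frac{3541}{3451}$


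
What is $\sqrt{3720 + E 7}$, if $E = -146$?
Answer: $\sqrt{2698} \approx 51.942$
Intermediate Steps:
$\sqrt{3720 + E 7} = \sqrt{3720 - 1022} = \sqrt{2698}$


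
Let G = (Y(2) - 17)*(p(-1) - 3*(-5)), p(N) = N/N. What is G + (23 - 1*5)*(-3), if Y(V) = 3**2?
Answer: -182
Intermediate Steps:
Y(V) = 9
p(N) = 1
G = -128 (G = (9 - 17)*(1 - 3*(-5)) = -8*(1 + 15) = -8*16 = -128)
G + (23 - 1*5)*(-3) = -128 + (23 - 1*5)*(-3) = -128 + (23 - 5)*(-3) = -128 + 18*(-3) = -128 - 54 = -182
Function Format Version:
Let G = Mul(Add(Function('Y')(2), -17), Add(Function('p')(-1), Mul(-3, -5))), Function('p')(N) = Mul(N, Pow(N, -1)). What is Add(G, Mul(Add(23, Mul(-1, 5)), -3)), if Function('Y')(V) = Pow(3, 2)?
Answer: -182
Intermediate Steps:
Function('Y')(V) = 9
Function('p')(N) = 1
G = -128 (G = Mul(Add(9, -17), Add(1, Mul(-3, -5))) = Mul(-8, Add(1, 15)) = Mul(-8, 16) = -128)
Add(G, Mul(Add(23, Mul(-1, 5)), -3)) = Add(-128, Mul(Add(23, Mul(-1, 5)), -3)) = Add(-128, Mul(Add(23, -5), -3)) = Add(-128, Mul(18, -3)) = Add(-128, -54) = -182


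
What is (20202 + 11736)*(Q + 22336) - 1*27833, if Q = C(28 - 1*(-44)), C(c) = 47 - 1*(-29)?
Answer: 715766623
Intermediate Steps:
C(c) = 76 (C(c) = 47 + 29 = 76)
Q = 76
(20202 + 11736)*(Q + 22336) - 1*27833 = (20202 + 11736)*(76 + 22336) - 1*27833 = 31938*22412 - 27833 = 715794456 - 27833 = 715766623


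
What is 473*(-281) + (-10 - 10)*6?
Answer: -133033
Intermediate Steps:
473*(-281) + (-10 - 10)*6 = -132913 - 20*6 = -132913 - 120 = -133033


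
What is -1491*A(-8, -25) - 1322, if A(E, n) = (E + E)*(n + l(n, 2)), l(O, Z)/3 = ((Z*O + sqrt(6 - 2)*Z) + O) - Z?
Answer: -5822186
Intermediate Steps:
l(O, Z) = 3*O + 3*Z + 3*O*Z (l(O, Z) = 3*(((Z*O + sqrt(6 - 2)*Z) + O) - Z) = 3*(((O*Z + sqrt(4)*Z) + O) - Z) = 3*(((O*Z + 2*Z) + O) - Z) = 3*(((2*Z + O*Z) + O) - Z) = 3*((O + 2*Z + O*Z) - Z) = 3*(O + Z + O*Z) = 3*O + 3*Z + 3*O*Z)
A(E, n) = 2*E*(6 + 10*n) (A(E, n) = (E + E)*(n + (3*n + 3*2 + 3*n*2)) = (2*E)*(n + (3*n + 6 + 6*n)) = (2*E)*(n + (6 + 9*n)) = (2*E)*(6 + 10*n) = 2*E*(6 + 10*n))
-1491*A(-8, -25) - 1322 = -5964*(-8)*(3 + 5*(-25)) - 1322 = -5964*(-8)*(3 - 125) - 1322 = -5964*(-8)*(-122) - 1322 = -1491*3904 - 1322 = -5820864 - 1322 = -5822186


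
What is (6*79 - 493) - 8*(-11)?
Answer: 69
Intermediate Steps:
(6*79 - 493) - 8*(-11) = (474 - 493) + 88 = -19 + 88 = 69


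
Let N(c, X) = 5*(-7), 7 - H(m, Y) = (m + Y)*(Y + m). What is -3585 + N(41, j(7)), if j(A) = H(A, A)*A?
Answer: -3620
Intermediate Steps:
H(m, Y) = 7 - (Y + m)**2 (H(m, Y) = 7 - (m + Y)*(Y + m) = 7 - (Y + m)*(Y + m) = 7 - (Y + m)**2)
j(A) = A*(7 - 4*A**2) (j(A) = (7 - (A + A)**2)*A = (7 - (2*A)**2)*A = (7 - 4*A**2)*A = A*(7 - 4*A**2))
N(c, X) = -35
-3585 + N(41, j(7)) = -3585 - 35 = -3620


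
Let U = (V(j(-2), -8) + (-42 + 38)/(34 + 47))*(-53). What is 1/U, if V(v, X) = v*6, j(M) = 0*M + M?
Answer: 81/51728 ≈ 0.0015659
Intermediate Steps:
j(M) = M (j(M) = 0 + M = M)
V(v, X) = 6*v
U = 51728/81 (U = (6*(-2) + (-42 + 38)/(34 + 47))*(-53) = (-12 - 4/81)*(-53) = -976/81*(-53) = 51728/81 ≈ 638.62)
1/U = 1/(51728/81) = 81/51728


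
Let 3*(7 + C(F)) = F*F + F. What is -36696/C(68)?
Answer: -12232/519 ≈ -23.568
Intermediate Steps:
C(F) = -7 + F/3 + F²/3 (C(F) = -7 + (F*F + F)/3 = -7 + (F² + F)/3 = -7 + (F + F²)/3 = -7 + (F/3 + F²/3) = -7 + F/3 + F²/3)
-36696/C(68) = -36696/(-7 + (⅓)*68 + (⅓)*68²) = -36696/(-7 + 68/3 + (⅓)*4624) = -36696/(-7 + 68/3 + 4624/3) = -36696/1557 = -36696*1/1557 = -12232/519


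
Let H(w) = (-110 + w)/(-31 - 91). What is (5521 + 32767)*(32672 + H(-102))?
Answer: 76311736224/61 ≈ 1.2510e+9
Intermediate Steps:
H(w) = 55/61 - w/122 (H(w) = (-110 + w)/(-122) = (-110 + w)*(-1/122) = 55/61 - w/122)
(5521 + 32767)*(32672 + H(-102)) = (5521 + 32767)*(32672 + (55/61 - 1/122*(-102))) = 38288*(32672 + (55/61 + 51/61)) = 38288*(32672 + 106/61) = 38288*(1993098/61) = 76311736224/61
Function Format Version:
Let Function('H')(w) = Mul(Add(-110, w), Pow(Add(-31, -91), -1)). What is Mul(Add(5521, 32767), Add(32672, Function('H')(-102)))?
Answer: Rational(76311736224, 61) ≈ 1.2510e+9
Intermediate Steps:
Function('H')(w) = Add(Rational(55, 61), Mul(Rational(-1, 122), w)) (Function('H')(w) = Mul(Add(-110, w), Pow(-122, -1)) = Mul(Add(-110, w), Rational(-1, 122)) = Add(Rational(55, 61), Mul(Rational(-1, 122), w)))
Mul(Add(5521, 32767), Add(32672, Function('H')(-102))) = Mul(Add(5521, 32767), Add(32672, Add(Rational(55, 61), Mul(Rational(-1, 122), -102)))) = Mul(38288, Add(32672, Add(Rational(55, 61), Rational(51, 61)))) = Mul(38288, Add(32672, Rational(106, 61))) = Mul(38288, Rational(1993098, 61)) = Rational(76311736224, 61)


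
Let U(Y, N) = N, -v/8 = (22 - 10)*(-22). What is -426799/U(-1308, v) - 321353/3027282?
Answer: -71817757103/355201088 ≈ -202.19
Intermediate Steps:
v = 2112 (v = -8*(22 - 10)*(-22) = -96*(-22) = -8*(-264) = 2112)
-426799/U(-1308, v) - 321353/3027282 = -426799/2112 - 321353/3027282 = -71817757103/355201088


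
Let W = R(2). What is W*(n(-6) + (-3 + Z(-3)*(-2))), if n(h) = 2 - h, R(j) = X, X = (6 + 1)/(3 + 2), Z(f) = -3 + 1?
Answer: 63/5 ≈ 12.600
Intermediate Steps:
Z(f) = -2
X = 7/5 ≈ 1.4000
R(j) = 7/5
W = 7/5 ≈ 1.4000
W*(n(-6) + (-3 + Z(-3)*(-2))) = 7*((2 - 1*(-6)) + (-3 - 2*(-2)))/5 = 7*((2 + 6) + (-3 + 4))/5 = 7*(8 + 1)/5 = (7/5)*9 = 63/5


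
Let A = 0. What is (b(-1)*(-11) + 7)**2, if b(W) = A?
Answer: 49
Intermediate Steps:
b(W) = 0
(b(-1)*(-11) + 7)**2 = (0*(-11) + 7)**2 = (0 + 7)**2 = 7**2 = 49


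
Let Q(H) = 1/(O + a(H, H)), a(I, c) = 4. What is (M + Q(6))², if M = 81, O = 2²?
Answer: 421201/64 ≈ 6581.3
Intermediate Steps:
O = 4
Q(H) = ⅛ (Q(H) = 1/(4 + 4) = 1/8 = ⅛)
(M + Q(6))² = (81 + ⅛)² = (649/8)² = 421201/64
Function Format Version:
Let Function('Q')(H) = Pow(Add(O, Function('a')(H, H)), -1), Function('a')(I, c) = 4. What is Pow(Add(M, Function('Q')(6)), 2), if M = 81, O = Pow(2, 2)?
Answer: Rational(421201, 64) ≈ 6581.3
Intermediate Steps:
O = 4
Function('Q')(H) = Rational(1, 8) (Function('Q')(H) = Pow(Add(4, 4), -1) = Pow(8, -1) = Rational(1, 8))
Pow(Add(M, Function('Q')(6)), 2) = Pow(Add(81, Rational(1, 8)), 2) = Pow(Rational(649, 8), 2) = Rational(421201, 64)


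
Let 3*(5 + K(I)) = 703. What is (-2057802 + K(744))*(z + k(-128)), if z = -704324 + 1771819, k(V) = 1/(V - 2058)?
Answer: -2400718246418257/1093 ≈ -2.1964e+12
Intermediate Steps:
K(I) = 688/3 (K(I) = -5 + (⅓)*703 = -5 + 703/3 = 688/3)
k(V) = 1/(-2058 + V)
z = 1067495
(-2057802 + K(744))*(z + k(-128)) = (-2057802 + 688/3)*(1067495 + 1/(-2058 - 128)) = -6172718*(1067495 + 1/(-2186))/3 = -6172718*(1067495 - 1/2186)/3 = -6172718/3*2333544069/2186 = -2400718246418257/1093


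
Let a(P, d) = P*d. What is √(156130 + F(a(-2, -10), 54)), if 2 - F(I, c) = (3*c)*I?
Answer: 6*√4247 ≈ 391.01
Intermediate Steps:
F(I, c) = 2 - 3*I*c (F(I, c) = 2 - 3*c*I = 2 - 3*I*c)
√(156130 + F(a(-2, -10), 54)) = √(156130 + (2 - 3*(-2*(-10))*54)) = √(156130 + (2 - 3*20*54)) = √(156130 + (2 - 3240)) = √(156130 - 3238) = √152892 = 6*√4247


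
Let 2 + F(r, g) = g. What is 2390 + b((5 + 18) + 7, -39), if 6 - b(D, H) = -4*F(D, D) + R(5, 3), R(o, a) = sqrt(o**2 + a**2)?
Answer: 2508 - sqrt(34) ≈ 2502.2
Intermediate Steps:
R(o, a) = sqrt(a**2 + o**2)
F(r, g) = -2 + g
b(D, H) = -2 - sqrt(34) + 4*D (b(D, H) = 6 - (-4*(-2 + D) + sqrt(3**2 + 5**2)) = 6 - ((8 - 4*D) + sqrt(9 + 25)) = 6 - ((8 - 4*D) + sqrt(34)) = 6 - (8 + sqrt(34) - 4*D) = 6 + (-8 - sqrt(34) + 4*D) = -2 - sqrt(34) + 4*D)
2390 + b((5 + 18) + 7, -39) = 2390 + (-2 - sqrt(34) + 4*((5 + 18) + 7)) = 2390 + (-2 - sqrt(34) + 4*(23 + 7)) = 2390 + (-2 - sqrt(34) + 4*30) = 2390 + (-2 - sqrt(34) + 120) = 2390 + (118 - sqrt(34)) = 2508 - sqrt(34)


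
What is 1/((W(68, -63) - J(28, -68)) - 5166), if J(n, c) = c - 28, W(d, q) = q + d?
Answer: -1/5065 ≈ -0.00019743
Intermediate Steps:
W(d, q) = d + q
J(n, c) = -28 + c
1/((W(68, -63) - J(28, -68)) - 5166) = 1/(((68 - 63) - (-28 - 68)) - 5166) = 1/((5 - 1*(-96)) - 5166) = 1/((5 + 96) - 5166) = 1/(101 - 5166) = 1/(-5065) = -1/5065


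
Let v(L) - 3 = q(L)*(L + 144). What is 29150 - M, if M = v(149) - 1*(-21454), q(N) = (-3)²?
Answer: 5056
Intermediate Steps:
q(N) = 9
v(L) = 1299 + 9*L (v(L) = 3 + 9*(L + 144) = 3 + 9*(144 + L) = 3 + (1296 + 9*L) = 1299 + 9*L)
M = 24094 (M = (1299 + 9*149) - 1*(-21454) = (1299 + 1341) + 21454 = 2640 + 21454 = 24094)
29150 - M = 29150 - 1*24094 = 29150 - 24094 = 5056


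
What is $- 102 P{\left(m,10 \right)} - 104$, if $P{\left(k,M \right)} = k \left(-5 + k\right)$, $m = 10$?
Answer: $-5204$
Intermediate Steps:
$- 102 P{\left(m,10 \right)} - 104 = - 102 \cdot 10 \left(-5 + 10\right) - 104 = - 102 \cdot 10 \cdot 5 - 104 = \left(-102\right) 50 - 104 = -5100 - 104 = -5204$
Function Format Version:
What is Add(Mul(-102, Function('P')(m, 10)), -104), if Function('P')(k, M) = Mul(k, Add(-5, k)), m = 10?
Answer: -5204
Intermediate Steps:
Add(Mul(-102, Function('P')(m, 10)), -104) = Add(Mul(-102, Mul(10, Add(-5, 10))), -104) = Add(Mul(-102, Mul(10, 5)), -104) = Add(Mul(-102, 50), -104) = Add(-5100, -104) = -5204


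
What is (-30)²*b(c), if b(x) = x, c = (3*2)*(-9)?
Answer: -48600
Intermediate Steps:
c = -54 (c = 6*(-9) = -54)
(-30)²*b(c) = (-30)²*(-54) = 900*(-54) = -48600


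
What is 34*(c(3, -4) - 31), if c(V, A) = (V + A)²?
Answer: -1020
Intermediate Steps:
c(V, A) = (A + V)²
34*(c(3, -4) - 31) = 34*((-4 + 3)² - 31) = 34*((-1)² - 31) = 34*(1 - 31) = 34*(-30) = -1020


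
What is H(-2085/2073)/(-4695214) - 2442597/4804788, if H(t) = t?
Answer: -1320790160254353/2598103324713452 ≈ -0.50837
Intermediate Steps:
H(-2085/2073)/(-4695214) - 2442597/4804788 = -2085/2073/(-4695214) - 2442597/4804788 = -2085*1/2073*(-1/4695214) - 2442597*1/4804788 = -695/691*(-1/4695214) - 814199/1601596 = 695/3244392874 - 814199/1601596 = -1320790160254353/2598103324713452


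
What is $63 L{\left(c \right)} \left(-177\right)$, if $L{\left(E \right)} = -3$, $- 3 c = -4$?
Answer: $33453$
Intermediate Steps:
$c = \frac{4}{3}$ ($c = \left(- \frac{1}{3}\right) \left(-4\right) = \frac{4}{3} \approx 1.3333$)
$63 L{\left(c \right)} \left(-177\right) = 63 \left(-3\right) \left(-177\right) = \left(-189\right) \left(-177\right) = 33453$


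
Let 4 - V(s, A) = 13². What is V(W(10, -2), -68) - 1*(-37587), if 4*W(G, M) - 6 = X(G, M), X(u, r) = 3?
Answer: 37422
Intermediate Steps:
W(G, M) = 9/4 (W(G, M) = 3/2 + (¼)*3 = 3/2 + ¾ = 9/4)
V(s, A) = -165 (V(s, A) = 4 - 1*13² = 4 - 1*169 = 4 - 169 = -165)
V(W(10, -2), -68) - 1*(-37587) = -165 - 1*(-37587) = -165 + 37587 = 37422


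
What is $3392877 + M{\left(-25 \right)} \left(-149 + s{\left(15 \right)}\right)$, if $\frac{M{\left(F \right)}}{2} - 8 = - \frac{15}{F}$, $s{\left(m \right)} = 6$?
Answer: $\frac{16952087}{5} \approx 3.3904 \cdot 10^{6}$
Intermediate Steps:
$M{\left(F \right)} = 16 - \frac{30}{F}$ ($M{\left(F \right)} = 16 + 2 \left(- \frac{15}{F}\right) = 16 - \frac{30}{F}$)
$3392877 + M{\left(-25 \right)} \left(-149 + s{\left(15 \right)}\right) = 3392877 + \left(16 - \frac{30}{-25}\right) \left(-149 + 6\right) = 3392877 + \left(16 - - \frac{6}{5}\right) \left(-143\right) = 3392877 + \left(16 + \frac{6}{5}\right) \left(-143\right) = 3392877 + \frac{86}{5} \left(-143\right) = 3392877 - \frac{12298}{5} = \frac{16952087}{5}$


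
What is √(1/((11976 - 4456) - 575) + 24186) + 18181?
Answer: 18181 + √1166563949595/6945 ≈ 18337.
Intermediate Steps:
√(1/((11976 - 4456) - 575) + 24186) + 18181 = √(1/(7520 - 575) + 24186) + 18181 = √(1/6945 + 24186) + 18181 = √(167971771/6945) + 18181 = √1166563949595/6945 + 18181 = 18181 + √1166563949595/6945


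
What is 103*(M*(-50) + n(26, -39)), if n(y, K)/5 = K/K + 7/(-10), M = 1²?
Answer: -9991/2 ≈ -4995.5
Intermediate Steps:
M = 1
n(y, K) = 3/2 (n(y, K) = 5*(K/K + 7/(-10)) = 5*(1 + 7*(-⅒)) = 5*(1 - 7/10) = 5*(3/10) = 3/2)
103*(M*(-50) + n(26, -39)) = 103*(1*(-50) + 3/2) = 103*(-50 + 3/2) = 103*(-97/2) = -9991/2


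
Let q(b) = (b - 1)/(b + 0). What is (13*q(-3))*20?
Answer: 1040/3 ≈ 346.67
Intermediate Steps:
q(b) = (-1 + b)/b
(13*q(-3))*20 = (13*((-1 - 3)/(-3)))*20 = (13*(-⅓*(-4)))*20 = (13*(4/3))*20 = (52/3)*20 = 1040/3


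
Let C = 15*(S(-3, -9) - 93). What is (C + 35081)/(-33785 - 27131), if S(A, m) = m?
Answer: -33551/60916 ≈ -0.55077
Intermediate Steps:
C = -1530 (C = 15*(-9 - 93) = 15*(-102) = -1530)
(C + 35081)/(-33785 - 27131) = (-1530 + 35081)/(-33785 - 27131) = 33551/(-60916) = 33551*(-1/60916) = -33551/60916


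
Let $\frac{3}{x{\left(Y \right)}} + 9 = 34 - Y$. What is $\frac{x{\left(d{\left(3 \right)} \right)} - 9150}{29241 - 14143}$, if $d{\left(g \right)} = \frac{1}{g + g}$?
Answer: $- \frac{681666}{1124801} \approx -0.60603$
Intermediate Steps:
$d{\left(g \right)} = \frac{1}{2 g}$
$x{\left(Y \right)} = \frac{3}{25 - Y}$ ($x{\left(Y \right)} = \frac{3}{-9 - \left(-34 + Y\right)} = \frac{3}{25 - Y}$)
$\frac{x{\left(d{\left(3 \right)} \right)} - 9150}{29241 - 14143} = \frac{- \frac{3}{-25 + \frac{1}{2 \cdot 3}} - 9150}{29241 - 14143} = \frac{- \frac{3}{-25 + \frac{1}{2} \cdot \frac{1}{3}} - 9150}{15098} = \left(- \frac{3}{-25 + \frac{1}{6}} - 9150\right) \frac{1}{15098} = \left(- \frac{3}{- \frac{149}{6}} - 9150\right) \frac{1}{15098} = \left(\left(-3\right) \left(- \frac{6}{149}\right) - 9150\right) \frac{1}{15098} = \left(\frac{18}{149} - 9150\right) \frac{1}{15098} = \left(- \frac{1363332}{149}\right) \frac{1}{15098} = - \frac{681666}{1124801}$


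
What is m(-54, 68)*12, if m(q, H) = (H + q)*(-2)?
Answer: -336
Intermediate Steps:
m(q, H) = -2*H - 2*q
m(-54, 68)*12 = (-2*68 - 2*(-54))*12 = (-136 + 108)*12 = -28*12 = -336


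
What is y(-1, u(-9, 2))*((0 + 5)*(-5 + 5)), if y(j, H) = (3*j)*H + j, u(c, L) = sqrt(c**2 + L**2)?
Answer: 0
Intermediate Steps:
u(c, L) = sqrt(L**2 + c**2)
y(j, H) = j + 3*H*j (y(j, H) = 3*H*j + j = j + 3*H*j)
y(-1, u(-9, 2))*((0 + 5)*(-5 + 5)) = (-(1 + 3*sqrt(2**2 + (-9)**2)))*((0 + 5)*(-5 + 5)) = (-(1 + 3*sqrt(4 + 81)))*(5*0) = -(1 + 3*sqrt(85))*0 = (-1 - 3*sqrt(85))*0 = 0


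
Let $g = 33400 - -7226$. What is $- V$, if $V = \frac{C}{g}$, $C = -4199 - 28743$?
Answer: $\frac{16471}{20313} \approx 0.81086$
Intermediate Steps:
$C = -32942$
$g = 40626$ ($g = 33400 + 7226 = 40626$)
$V = - \frac{16471}{20313}$ ($V = - \frac{32942}{40626} = \left(-32942\right) \frac{1}{40626} = - \frac{16471}{20313} \approx -0.81086$)
$- V = \left(-1\right) \left(- \frac{16471}{20313}\right) = \frac{16471}{20313}$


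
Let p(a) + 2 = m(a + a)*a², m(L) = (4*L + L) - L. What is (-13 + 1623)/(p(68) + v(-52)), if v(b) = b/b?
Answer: 322/503091 ≈ 0.00064004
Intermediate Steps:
v(b) = 1
m(L) = 4*L (m(L) = 5*L - L = 4*L)
p(a) = -2 + 8*a³ (p(a) = -2 + (4*(a + a))*a² = -2 + (4*(2*a))*a² = -2 + (8*a)*a² = -2 + 8*a³)
(-13 + 1623)/(p(68) + v(-52)) = (-13 + 1623)/((-2 + 8*68³) + 1) = 1610/((-2 + 8*314432) + 1) = 1610/((-2 + 2515456) + 1) = 1610/(2515454 + 1) = 1610/2515455 = 1610*(1/2515455) = 322/503091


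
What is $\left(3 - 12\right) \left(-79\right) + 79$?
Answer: $790$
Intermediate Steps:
$\left(3 - 12\right) \left(-79\right) + 79 = \left(-9\right) \left(-79\right) + 79 = 711 + 79 = 790$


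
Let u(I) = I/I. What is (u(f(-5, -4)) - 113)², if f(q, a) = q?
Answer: 12544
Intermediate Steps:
u(I) = 1
(u(f(-5, -4)) - 113)² = (1 - 113)² = (-112)² = 12544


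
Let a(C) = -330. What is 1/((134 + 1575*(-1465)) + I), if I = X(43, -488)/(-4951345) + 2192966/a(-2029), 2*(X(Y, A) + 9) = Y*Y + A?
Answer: -326788770/756152074775743 ≈ -4.3217e-7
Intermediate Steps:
X(Y, A) = -9 + A/2 + Y²/2 (X(Y, A) = -9 + (Y*Y + A)/2 = -9 + (Y² + A)/2 = -9 + (A + Y²)/2 = -9 + (A/2 + Y²/2) = -9 + A/2 + Y²/2)
I = -2171626292173/326788770 (I = (-9 + (½)*(-488) + (½)*43²)/(-4951345) + 2192966/(-330) = (-9 - 244 + (½)*1849)*(-1/4951345) + 2192966*(-1/330) = (-9 - 244 + 1849/2)*(-1/4951345) - 1096483/165 = (1343/2)*(-1/4951345) - 1096483/165 = -1343/9902690 - 1096483/165 = -2171626292173/326788770 ≈ -6645.4)
1/((134 + 1575*(-1465)) + I) = 1/((134 + 1575*(-1465)) - 2171626292173/326788770) = 1/((134 - 2307375) - 2171626292173/326788770) = 1/(-2307241 - 2171626292173/326788770) = 1/(-756152074775743/326788770) = -326788770/756152074775743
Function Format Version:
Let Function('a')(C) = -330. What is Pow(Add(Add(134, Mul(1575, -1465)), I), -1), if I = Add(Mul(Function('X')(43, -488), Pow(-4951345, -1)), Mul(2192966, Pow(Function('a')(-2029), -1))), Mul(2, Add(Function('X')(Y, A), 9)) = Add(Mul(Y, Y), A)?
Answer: Rational(-326788770, 756152074775743) ≈ -4.3217e-7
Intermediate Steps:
Function('X')(Y, A) = Add(-9, Mul(Rational(1, 2), A), Mul(Rational(1, 2), Pow(Y, 2))) (Function('X')(Y, A) = Add(-9, Mul(Rational(1, 2), Add(Mul(Y, Y), A))) = Add(-9, Mul(Rational(1, 2), Add(Pow(Y, 2), A))) = Add(-9, Mul(Rational(1, 2), Add(A, Pow(Y, 2)))) = Add(-9, Add(Mul(Rational(1, 2), A), Mul(Rational(1, 2), Pow(Y, 2)))) = Add(-9, Mul(Rational(1, 2), A), Mul(Rational(1, 2), Pow(Y, 2))))
I = Rational(-2171626292173, 326788770) (I = Add(Mul(Add(-9, Mul(Rational(1, 2), -488), Mul(Rational(1, 2), Pow(43, 2))), Pow(-4951345, -1)), Mul(2192966, Pow(-330, -1))) = Add(Mul(Add(-9, -244, Mul(Rational(1, 2), 1849)), Rational(-1, 4951345)), Mul(2192966, Rational(-1, 330))) = Add(Mul(Add(-9, -244, Rational(1849, 2)), Rational(-1, 4951345)), Rational(-1096483, 165)) = Add(Mul(Rational(1343, 2), Rational(-1, 4951345)), Rational(-1096483, 165)) = Add(Rational(-1343, 9902690), Rational(-1096483, 165)) = Rational(-2171626292173, 326788770) ≈ -6645.4)
Pow(Add(Add(134, Mul(1575, -1465)), I), -1) = Pow(Add(Add(134, Mul(1575, -1465)), Rational(-2171626292173, 326788770)), -1) = Pow(Add(Add(134, -2307375), Rational(-2171626292173, 326788770)), -1) = Pow(Add(-2307241, Rational(-2171626292173, 326788770)), -1) = Pow(Rational(-756152074775743, 326788770), -1) = Rational(-326788770, 756152074775743)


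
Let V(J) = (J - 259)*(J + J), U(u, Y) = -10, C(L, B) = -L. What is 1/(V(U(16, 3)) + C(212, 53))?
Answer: 1/5168 ≈ 0.00019350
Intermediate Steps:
V(J) = 2*J*(-259 + J) (V(J) = (-259 + J)*(2*J) = 2*J*(-259 + J))
1/(V(U(16, 3)) + C(212, 53)) = 1/(2*(-10)*(-259 - 10) - 1*212) = 1/(2*(-10)*(-269) - 212) = 1/(5380 - 212) = 1/5168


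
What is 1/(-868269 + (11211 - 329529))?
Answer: -1/1186587 ≈ -8.4275e-7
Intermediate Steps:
1/(-868269 + (11211 - 329529)) = 1/(-868269 - 318318) = 1/(-1186587) = -1/1186587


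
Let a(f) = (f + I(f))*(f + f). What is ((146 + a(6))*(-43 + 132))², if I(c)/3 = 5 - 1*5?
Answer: 376437604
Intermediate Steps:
I(c) = 0 (I(c) = 3*(5 - 1*5) = 3*(5 - 5) = 3*0 = 0)
a(f) = 2*f² (a(f) = (f + 0)*(f + f) = f*(2*f) = 2*f²)
((146 + a(6))*(-43 + 132))² = ((146 + 2*6²)*(-43 + 132))² = ((146 + 2*36)*89)² = ((146 + 72)*89)² = (218*89)² = 19402² = 376437604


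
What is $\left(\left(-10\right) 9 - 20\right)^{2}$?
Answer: $12100$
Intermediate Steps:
$\left(\left(-10\right) 9 - 20\right)^{2} = \left(-90 - 20\right)^{2} = \left(-110\right)^{2} = 12100$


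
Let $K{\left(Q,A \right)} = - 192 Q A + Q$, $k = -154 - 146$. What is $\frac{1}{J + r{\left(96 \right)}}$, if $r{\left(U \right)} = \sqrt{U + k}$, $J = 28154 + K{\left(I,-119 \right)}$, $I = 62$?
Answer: $\frac{361198}{521855980867} - \frac{i \sqrt{51}}{1043711961734} \approx 6.9214 \cdot 10^{-7} - 6.8423 \cdot 10^{-12} i$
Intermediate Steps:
$k = -300$ ($k = -154 - 146 = -300$)
$K{\left(Q,A \right)} = Q - 192 A Q$ ($K{\left(Q,A \right)} = - 192 A Q + Q = Q - 192 A Q$)
$J = 1444792$ ($J = 28154 + 62 \left(1 - -22848\right) = 28154 + 62 \left(1 + 22848\right) = 28154 + 62 \cdot 22849 = 28154 + 1416638 = 1444792$)
$r{\left(U \right)} = \sqrt{-300 + U}$ ($r{\left(U \right)} = \sqrt{U - 300} = \sqrt{-300 + U}$)
$\frac{1}{J + r{\left(96 \right)}} = \frac{1}{1444792 + \sqrt{-300 + 96}} = \frac{1}{1444792 + \sqrt{-204}} = \frac{1}{1444792 + 2 i \sqrt{51}}$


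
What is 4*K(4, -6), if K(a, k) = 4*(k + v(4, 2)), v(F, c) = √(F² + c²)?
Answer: -96 + 32*√5 ≈ -24.446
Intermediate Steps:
K(a, k) = 4*k + 8*√5 (K(a, k) = 4*(k + √(4² + 2²)) = 4*(k + √(16 + 4)) = 4*(k + √20) = 4*(k + 2*√5) = 4*k + 8*√5)
4*K(4, -6) = 4*(4*(-6) + 8*√5) = 4*(-24 + 8*√5) = -96 + 32*√5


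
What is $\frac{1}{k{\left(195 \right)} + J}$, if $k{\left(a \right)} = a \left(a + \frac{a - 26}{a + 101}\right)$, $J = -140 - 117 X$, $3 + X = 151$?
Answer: $\frac{296}{6121379} \approx 4.8355 \cdot 10^{-5}$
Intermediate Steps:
$X = 148$ ($X = -3 + 151 = 148$)
$J = -17456$ ($J = -140 - 17316 = -17456$)
$k{\left(a \right)} = a \left(a + \frac{-26 + a}{101 + a}\right)$
$\frac{1}{k{\left(195 \right)} + J} = \frac{1}{\frac{195 \left(-26 + 195^{2} + 102 \cdot 195\right)}{101 + 195} - 17456} = \frac{1}{\frac{195 \left(-26 + 38025 + 19890\right)}{296} - 17456} = \frac{1}{195 \cdot \frac{1}{296} \cdot 57889 - 17456} = \frac{1}{\frac{11288355}{296} - 17456} = \frac{1}{\frac{6121379}{296}} = \frac{296}{6121379}$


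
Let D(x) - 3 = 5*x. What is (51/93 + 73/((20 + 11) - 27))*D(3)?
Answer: 20979/62 ≈ 338.37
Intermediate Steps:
D(x) = 3 + 5*x
(51/93 + 73/((20 + 11) - 27))*D(3) = (51/93 + 73/((20 + 11) - 27))*(3 + 5*3) = (51*(1/93) + 73/(31 - 27))*(3 + 15) = (17/31 + 73/4)*18 = (2331/124)*18 = 20979/62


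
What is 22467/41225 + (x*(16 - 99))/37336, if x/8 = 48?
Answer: -59386911/192397075 ≈ -0.30867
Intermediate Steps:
x = 384 (x = 8*48 = 384)
22467/41225 + (x*(16 - 99))/37336 = 22467/41225 + (384*(16 - 99))/37336 = 22467*(1/41225) + (384*(-83))*(1/37336) = 22467/41225 - 31872*1/37336 = 22467/41225 - 3984/4667 = -59386911/192397075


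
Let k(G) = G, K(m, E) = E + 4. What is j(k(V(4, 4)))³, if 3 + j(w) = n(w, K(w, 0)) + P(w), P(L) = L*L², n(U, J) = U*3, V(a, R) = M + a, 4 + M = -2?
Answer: -4913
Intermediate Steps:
M = -6 (M = -4 - 2 = -6)
V(a, R) = -6 + a
K(m, E) = 4 + E
n(U, J) = 3*U
P(L) = L³
j(w) = -3 + w³ + 3*w (j(w) = -3 + (3*w + w³) = -3 + (w³ + 3*w) = -3 + w³ + 3*w)
j(k(V(4, 4)))³ = (-3 + (-6 + 4)³ + 3*(-6 + 4))³ = (-3 + (-2)³ + 3*(-2))³ = (-3 - 8 - 6)³ = (-17)³ = -4913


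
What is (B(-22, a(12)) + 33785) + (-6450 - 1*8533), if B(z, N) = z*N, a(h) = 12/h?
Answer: 18780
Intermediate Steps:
B(z, N) = N*z
(B(-22, a(12)) + 33785) + (-6450 - 1*8533) = ((12/12)*(-22) + 33785) + (-6450 - 1*8533) = ((12*(1/12))*(-22) + 33785) + (-6450 - 8533) = (1*(-22) + 33785) - 14983 = (-22 + 33785) - 14983 = 33763 - 14983 = 18780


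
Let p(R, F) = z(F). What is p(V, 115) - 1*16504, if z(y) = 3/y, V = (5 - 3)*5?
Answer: -1897957/115 ≈ -16504.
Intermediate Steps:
V = 10 (V = 2*5 = 10)
p(R, F) = 3/F
p(V, 115) - 1*16504 = 3/115 - 1*16504 = 3*(1/115) - 16504 = 3/115 - 16504 = -1897957/115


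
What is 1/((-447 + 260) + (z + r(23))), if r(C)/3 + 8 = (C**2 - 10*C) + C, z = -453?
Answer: 1/302 ≈ 0.0033113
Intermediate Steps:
r(C) = -24 - 27*C + 3*C**2 (r(C) = -24 + 3*((C**2 - 10*C) + C) = -24 + 3*(C**2 - 9*C) = -24 + (-27*C + 3*C**2) = -24 - 27*C + 3*C**2)
1/((-447 + 260) + (z + r(23))) = 1/((-447 + 260) + (-453 + (-24 - 27*23 + 3*23**2))) = 1/(-187 + (-453 + (-24 - 621 + 3*529))) = 1/(-187 + (-453 + (-24 - 621 + 1587))) = 1/(-187 + (-453 + 942)) = 1/(-187 + 489) = 1/302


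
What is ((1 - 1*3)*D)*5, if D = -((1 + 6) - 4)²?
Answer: 90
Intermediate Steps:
D = -9 (D = -(7 - 4)² = -1*3² = -1*9 = -9)
((1 - 1*3)*D)*5 = ((1 - 1*3)*(-9))*5 = ((1 - 3)*(-9))*5 = -2*(-9)*5 = 18*5 = 90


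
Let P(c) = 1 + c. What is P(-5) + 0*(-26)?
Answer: -4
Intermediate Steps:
P(-5) + 0*(-26) = (1 - 5) + 0*(-26) = -4 + 0 = -4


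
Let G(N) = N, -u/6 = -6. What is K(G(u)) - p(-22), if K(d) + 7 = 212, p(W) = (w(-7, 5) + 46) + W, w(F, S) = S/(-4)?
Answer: 729/4 ≈ 182.25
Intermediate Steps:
u = 36 (u = -6*(-6) = 36)
w(F, S) = -S/4 (w(F, S) = S*(-¼) = -S/4)
p(W) = 179/4 + W (p(W) = (-¼*5 + 46) + W = (-5/4 + 46) + W = 179/4 + W)
K(d) = 205 (K(d) = -7 + 212 = 205)
K(G(u)) - p(-22) = 205 - (179/4 - 22) = 205 - 1*91/4 = 205 - 91/4 = 729/4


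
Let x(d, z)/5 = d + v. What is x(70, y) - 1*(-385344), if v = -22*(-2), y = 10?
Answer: 385914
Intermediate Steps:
v = 44
x(d, z) = 220 + 5*d (x(d, z) = 5*(d + 44) = 5*(44 + d) = 220 + 5*d)
x(70, y) - 1*(-385344) = (220 + 5*70) - 1*(-385344) = (220 + 350) + 385344 = 570 + 385344 = 385914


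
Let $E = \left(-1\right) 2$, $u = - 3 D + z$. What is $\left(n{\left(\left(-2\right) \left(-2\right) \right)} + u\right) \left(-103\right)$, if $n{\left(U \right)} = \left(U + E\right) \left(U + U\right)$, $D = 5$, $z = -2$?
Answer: $103$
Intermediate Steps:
$u = -17$ ($u = \left(-3\right) 5 - 2 = -15 - 2 = -17$)
$E = -2$
$n{\left(U \right)} = 2 U \left(-2 + U\right)$ ($n{\left(U \right)} = \left(U - 2\right) \left(U + U\right) = \left(-2 + U\right) 2 U = 2 U \left(-2 + U\right)$)
$\left(n{\left(\left(-2\right) \left(-2\right) \right)} + u\right) \left(-103\right) = \left(2 \left(\left(-2\right) \left(-2\right)\right) \left(-2 - -4\right) - 17\right) \left(-103\right) = \left(2 \cdot 4 \left(-2 + 4\right) - 17\right) \left(-103\right) = \left(2 \cdot 4 \cdot 2 - 17\right) \left(-103\right) = \left(16 - 17\right) \left(-103\right) = \left(-1\right) \left(-103\right) = 103$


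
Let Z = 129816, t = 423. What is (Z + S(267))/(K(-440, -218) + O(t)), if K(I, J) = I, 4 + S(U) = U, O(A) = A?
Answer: -130079/17 ≈ -7651.7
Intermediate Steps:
S(U) = -4 + U
(Z + S(267))/(K(-440, -218) + O(t)) = (129816 + (-4 + 267))/(-440 + 423) = (129816 + 263)/(-17) = 130079*(-1/17) = -130079/17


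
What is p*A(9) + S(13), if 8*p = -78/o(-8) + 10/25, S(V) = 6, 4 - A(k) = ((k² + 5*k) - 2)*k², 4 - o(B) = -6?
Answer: 9293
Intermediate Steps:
o(B) = 10 (o(B) = 4 - 1*(-6) = 4 + 6 = 10)
A(k) = 4 - k²*(-2 + k² + 5*k) (A(k) = 4 - ((k² + 5*k) - 2)*k² = 4 - (-2 + k² + 5*k)*k² = 4 - k²*(-2 + k² + 5*k))
p = -37/40 (p = (-78/10 + 10/25)/8 = (-78*⅒ + 10*(1/25))/8 = (-39/5 + ⅖)/8 = (⅛)*(-37/5) = -37/40 ≈ -0.92500)
p*A(9) + S(13) = -37*(4 - 1*9⁴ - 5*9³ + 2*9²)/40 + 6 = -37*(4 - 1*6561 - 5*729 + 2*81)/40 + 6 = -37*(4 - 6561 - 3645 + 162)/40 + 6 = -37/40*(-10040) + 6 = 9287 + 6 = 9293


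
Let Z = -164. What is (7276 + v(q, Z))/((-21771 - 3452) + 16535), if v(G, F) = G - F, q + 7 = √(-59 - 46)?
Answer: -7433/8688 - I*√105/8688 ≈ -0.85555 - 0.0011794*I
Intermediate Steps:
q = -7 + I*√105 (q = -7 + √(-59 - 46) = -7 + √(-105) = -7 + I*√105 ≈ -7.0 + 10.247*I)
(7276 + v(q, Z))/((-21771 - 3452) + 16535) = (7276 + ((-7 + I*√105) - 1*(-164)))/((-21771 - 3452) + 16535) = (7276 + ((-7 + I*√105) + 164))/(-25223 + 16535) = (7276 + (157 + I*√105))/(-8688) = (7433 + I*√105)*(-1/8688) = -7433/8688 - I*√105/8688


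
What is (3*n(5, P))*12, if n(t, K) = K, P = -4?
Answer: -144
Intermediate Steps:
(3*n(5, P))*12 = (3*(-4))*12 = -12*12 = -144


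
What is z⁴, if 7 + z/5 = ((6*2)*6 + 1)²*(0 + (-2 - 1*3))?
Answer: 315354647493401760000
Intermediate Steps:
z = -133260 (z = -35 + 5*(((6*2)*6 + 1)²*(0 + (-2 - 1*3))) = -35 + 5*((12*6 + 1)²*(0 + (-2 - 3))) = -35 + 5*((72 + 1)²*(0 - 5)) = -35 + 5*(73²*(-5)) = -35 + 5*(5329*(-5)) = -35 + 5*(-26645) = -35 - 133225 = -133260)
z⁴ = (-133260)⁴ = 315354647493401760000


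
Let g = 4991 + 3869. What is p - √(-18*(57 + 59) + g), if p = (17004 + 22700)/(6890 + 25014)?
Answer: 4963/3988 - 2*√1693 ≈ -81.048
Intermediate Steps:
p = 4963/3988 (p = 39704/31904 = 39704*(1/31904) = 4963/3988 ≈ 1.2445)
g = 8860
p - √(-18*(57 + 59) + g) = 4963/3988 - √(-18*(57 + 59) + 8860) = 4963/3988 - √(-18*116 + 8860) = 4963/3988 - √(-2088 + 8860) = 4963/3988 - √6772 = 4963/3988 - 2*√1693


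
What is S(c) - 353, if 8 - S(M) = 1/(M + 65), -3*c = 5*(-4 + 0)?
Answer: -74178/215 ≈ -345.01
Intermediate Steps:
c = 20/3 (c = -5*(-4 + 0)/3 = -5*(-4)/3 = -⅓*(-20) = 20/3 ≈ 6.6667)
S(M) = 8 - 1/(65 + M) (S(M) = 8 - 1/(M + 65) = 8 - 1/(65 + M))
S(c) - 353 = (519 + 8*(20/3))/(65 + 20/3) - 353 = (519 + 160/3)/(215/3) - 353 = (3/215)*(1717/3) - 353 = 1717/215 - 353 = -74178/215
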